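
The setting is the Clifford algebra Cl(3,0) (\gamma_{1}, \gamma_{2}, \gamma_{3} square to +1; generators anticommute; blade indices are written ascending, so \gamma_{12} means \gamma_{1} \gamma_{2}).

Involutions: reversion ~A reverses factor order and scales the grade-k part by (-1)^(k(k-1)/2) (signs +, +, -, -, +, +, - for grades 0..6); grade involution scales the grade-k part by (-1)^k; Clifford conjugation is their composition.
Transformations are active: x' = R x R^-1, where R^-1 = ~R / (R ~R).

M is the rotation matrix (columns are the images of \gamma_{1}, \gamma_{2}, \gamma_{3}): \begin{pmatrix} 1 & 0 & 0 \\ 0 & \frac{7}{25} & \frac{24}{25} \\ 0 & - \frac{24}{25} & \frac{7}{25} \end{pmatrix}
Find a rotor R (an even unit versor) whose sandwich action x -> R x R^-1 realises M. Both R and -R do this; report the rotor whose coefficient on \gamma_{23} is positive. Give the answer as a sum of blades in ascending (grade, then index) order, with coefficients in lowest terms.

Method: write R = a + b12*\gamma_{12} + b13*\gamma_{13} + b23*\gamma_{23} with a^2 + b12^2 + b13^2 + b23^2 = 1 (so R^-1 = ~R). Expanding the columns R e_j ~R gives tr M = 4a^2 - 1 and, from the antisymmetric part, M21 - M12 = -4a*b12, M13 - M31 = 4a*b13, M32 - M23 = -4a*b23.
Here tr M = \frac{39}{25}, so a^2 = (1 + tr M)/4 = \frac{16}{25} and a = ±\frac{4}{5}. Taking a = \frac{4}{5}: M21 - M12 = 0, M13 - M31 = 0, M32 - M23 = -\frac{48}{25}, giving b12 = 0, b13 = 0, b23 = \frac{3}{5}, i.e. R = \frac{4}{5} + \frac{3}{5} \gamma_{23}.
Its \gamma_{23} coefficient is already positive.
Answer: \frac{4}{5} + \frac{3}{5} \gamma_{23}. Uniqueness: Spin(3) -> SO(3) maps R and -R to the same rotation of trace \frac{39}{25}; fixing the sign of the \gamma_{23} coefficient removes the ambiguity.


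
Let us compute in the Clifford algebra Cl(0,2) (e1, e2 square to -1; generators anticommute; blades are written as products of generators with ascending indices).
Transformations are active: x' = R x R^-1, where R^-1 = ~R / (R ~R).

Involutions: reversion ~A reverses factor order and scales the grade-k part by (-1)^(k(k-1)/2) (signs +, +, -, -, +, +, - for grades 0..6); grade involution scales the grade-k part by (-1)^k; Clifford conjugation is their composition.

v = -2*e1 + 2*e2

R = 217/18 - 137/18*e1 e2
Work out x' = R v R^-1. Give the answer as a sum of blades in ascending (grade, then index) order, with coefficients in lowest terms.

~R = 217/18 + 137/18*e1 e2, and R ~R = 32929/162, so R^-1 = ~R / (32929/162).
R v = -80/9*e1 + 118/3*e2
Answer: 31138/32929*e1 + 87778/32929*e2


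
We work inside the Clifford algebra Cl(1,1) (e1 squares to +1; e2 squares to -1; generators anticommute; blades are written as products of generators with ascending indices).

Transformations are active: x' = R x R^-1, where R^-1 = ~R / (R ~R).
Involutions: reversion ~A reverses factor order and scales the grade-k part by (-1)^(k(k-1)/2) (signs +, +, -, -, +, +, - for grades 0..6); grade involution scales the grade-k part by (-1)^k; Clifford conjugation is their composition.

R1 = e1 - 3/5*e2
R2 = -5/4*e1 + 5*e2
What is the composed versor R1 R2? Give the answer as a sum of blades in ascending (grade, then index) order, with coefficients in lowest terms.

Distribute over the terms of R1 (each basis-blade product reordered to ascending indices, repeated generators contracted through their squares):
(e1) R2 = -5/4 + 5*e1 e2
(-3/5*e2) R2 = 3 - 3/4*e1 e2
Summing the partial products and collecting blades:
Answer: 7/4 + 17/4*e1 e2


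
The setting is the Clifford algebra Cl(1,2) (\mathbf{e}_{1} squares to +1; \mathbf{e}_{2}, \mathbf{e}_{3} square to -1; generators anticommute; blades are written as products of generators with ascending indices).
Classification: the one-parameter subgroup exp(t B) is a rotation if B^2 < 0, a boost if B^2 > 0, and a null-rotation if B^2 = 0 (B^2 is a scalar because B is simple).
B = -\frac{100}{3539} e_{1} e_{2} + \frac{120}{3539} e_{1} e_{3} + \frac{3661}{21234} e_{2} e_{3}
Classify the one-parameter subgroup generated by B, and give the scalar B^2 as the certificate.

B^2 term by term: the squares give (-\frac{100}{3539})^2*(e_{1} e_{2})^2 + (\frac{120}{3539})^2*(e_{1} e_{3})^2 + (\frac{3661}{21234})^2*(e_{2} e_{3})^2 = \frac{10000}{12524521}*(+1) + \frac{14400}{12524521}*(+1) + \frac{13402921}{450882756}*(-1) = -\frac{1}{36} (each basis 2-blade squares to minus the product of its generators' squares); cross terms between blades sharing an index anticommute and cancel. So B^2 = -\frac{1}{36}.
Answer: rotation, certificate B^2 = -\frac{1}{36}. Why this suffices: the scalar -\frac{1}{36} survives any versor conjugation, so its sign alone determines the class however B is presented.


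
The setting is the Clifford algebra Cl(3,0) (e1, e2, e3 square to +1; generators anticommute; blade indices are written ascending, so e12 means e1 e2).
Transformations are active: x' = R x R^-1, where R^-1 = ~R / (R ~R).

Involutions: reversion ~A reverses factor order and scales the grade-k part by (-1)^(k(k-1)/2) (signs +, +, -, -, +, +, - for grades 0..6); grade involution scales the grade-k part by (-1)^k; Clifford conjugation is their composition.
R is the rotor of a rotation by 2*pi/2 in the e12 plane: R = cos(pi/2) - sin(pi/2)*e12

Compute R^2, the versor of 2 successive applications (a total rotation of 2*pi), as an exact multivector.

Rotor phase runs at HALF the rotation angle; powers of one rotor simply add phase, so after 2 steps in e12 the phase is 2*pi/2 = pi and R^2 = cos(pi) - sin(pi)*e12.
cos(pi) = -1 and sin(pi) = 0, so R^2 = -1. The total rotation 2*pi is 1 full turn, so every vector returns to itself, yet the rotor is -1, on the OTHER sheet of the double cover (an odd number of 2*pi turns).
Answer: -1


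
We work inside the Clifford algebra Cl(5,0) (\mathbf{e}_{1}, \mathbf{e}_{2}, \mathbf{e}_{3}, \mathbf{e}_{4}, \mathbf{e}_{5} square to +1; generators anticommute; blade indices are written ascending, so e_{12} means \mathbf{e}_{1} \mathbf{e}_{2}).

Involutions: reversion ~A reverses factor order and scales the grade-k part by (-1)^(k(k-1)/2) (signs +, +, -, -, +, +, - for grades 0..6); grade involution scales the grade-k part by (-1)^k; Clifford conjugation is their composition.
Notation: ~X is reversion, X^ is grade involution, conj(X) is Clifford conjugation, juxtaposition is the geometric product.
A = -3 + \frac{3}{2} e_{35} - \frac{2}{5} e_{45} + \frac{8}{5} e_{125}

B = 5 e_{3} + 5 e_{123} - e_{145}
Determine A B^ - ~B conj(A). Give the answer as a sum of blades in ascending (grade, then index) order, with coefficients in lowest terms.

first term: \frac{2}{5} e_{1} + 15 e_{3} + \frac{15}{2} e_{5} - \frac{8}{5} e_{24} - 8 e_{35} + 15 e_{123} + \frac{15}{2} e_{125} - \frac{3}{2} e_{134} - 3 e_{145} + 2 e_{345} + 8 e_{1235} + 2 e_{12345}
second term: -\frac{2}{5} e_{1} - 15 e_{3} - \frac{15}{2} e_{5} + \frac{8}{5} e_{24} + 8 e_{35} + 15 e_{123} + \frac{15}{2} e_{125} - \frac{3}{2} e_{134} - 3 e_{145} + 2 e_{345} + 8 e_{1235} - 2 e_{12345}
Answer: \frac{4}{5} e_{1} + 30 e_{3} + 15 e_{5} - \frac{16}{5} e_{24} - 16 e_{35} + 4 e_{12345}


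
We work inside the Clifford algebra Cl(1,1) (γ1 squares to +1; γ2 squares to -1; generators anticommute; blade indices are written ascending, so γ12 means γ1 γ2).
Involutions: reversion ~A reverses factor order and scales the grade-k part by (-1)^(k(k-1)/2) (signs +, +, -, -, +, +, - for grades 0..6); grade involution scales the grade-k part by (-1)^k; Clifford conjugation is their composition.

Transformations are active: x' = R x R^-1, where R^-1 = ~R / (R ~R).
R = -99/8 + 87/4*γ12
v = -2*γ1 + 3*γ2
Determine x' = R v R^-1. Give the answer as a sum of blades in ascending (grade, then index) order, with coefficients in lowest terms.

~R = -99/8 - 87/4*γ12, and R ~R = -20475/64, so R^-1 = ~R / (-20475/64).
R v = -81/2*γ1 + 51/8*γ2
Answer: -2578/2275*γ1 - 5703/2275*γ2


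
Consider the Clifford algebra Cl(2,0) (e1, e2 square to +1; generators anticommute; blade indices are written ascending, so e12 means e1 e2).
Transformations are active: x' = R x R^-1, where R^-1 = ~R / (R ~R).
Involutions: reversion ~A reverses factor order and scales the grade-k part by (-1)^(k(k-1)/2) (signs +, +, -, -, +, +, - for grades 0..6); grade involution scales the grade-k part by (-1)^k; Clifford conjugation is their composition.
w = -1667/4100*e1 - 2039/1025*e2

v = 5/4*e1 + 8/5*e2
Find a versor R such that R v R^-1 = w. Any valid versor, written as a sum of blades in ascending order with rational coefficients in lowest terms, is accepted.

Sketch: the shared square 1649/400 makes R = v + w = 1729/2050*e1 - 399/1025*e2 the natural versor; its sandwich fixes that direction, negates (v - w)/2, and sends v to w.
Answer: 1729/2050*e1 - 399/1025*e2


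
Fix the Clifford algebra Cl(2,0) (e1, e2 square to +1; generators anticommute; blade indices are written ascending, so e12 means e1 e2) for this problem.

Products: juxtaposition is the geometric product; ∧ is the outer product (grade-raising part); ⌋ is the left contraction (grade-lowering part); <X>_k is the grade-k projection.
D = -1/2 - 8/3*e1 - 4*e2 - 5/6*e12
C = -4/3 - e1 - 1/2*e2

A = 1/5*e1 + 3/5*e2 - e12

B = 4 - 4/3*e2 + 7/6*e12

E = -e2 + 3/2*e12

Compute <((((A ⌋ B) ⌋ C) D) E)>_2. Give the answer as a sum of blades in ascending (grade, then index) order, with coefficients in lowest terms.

step 1: 11/30 - 7/10*e1 + 7/30*e2
step 2: 17/180 - 11/30*e1 - 11/60*e2
step 3: 599/360 - 239/1080*e1 + 7/360*e2 + 971/1080*e12
step 4: -197/144 - 401/432*e1 - 479/240*e2 + 5869/2160*e12
step 5: 5869/2160*e12
Answer: 5869/2160*e12


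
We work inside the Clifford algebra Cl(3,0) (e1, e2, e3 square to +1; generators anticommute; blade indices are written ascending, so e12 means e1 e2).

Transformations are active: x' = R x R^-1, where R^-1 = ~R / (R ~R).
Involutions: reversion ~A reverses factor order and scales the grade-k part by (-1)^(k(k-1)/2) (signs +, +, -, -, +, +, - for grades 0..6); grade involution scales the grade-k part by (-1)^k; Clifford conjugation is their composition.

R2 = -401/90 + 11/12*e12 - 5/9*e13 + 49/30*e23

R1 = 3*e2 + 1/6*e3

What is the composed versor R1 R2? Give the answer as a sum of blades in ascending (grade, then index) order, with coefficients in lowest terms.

Distribute over the terms of R1 (each basis-blade product reordered to ascending indices, repeated generators contracted through their squares):
(3*e2) R2 = -11/4*e1 - 401/30*e2 + 49/10*e3 + 5/3*e123
(1/6*e3) R2 = 5/54*e1 - 49/180*e2 - 401/540*e3 + 11/72*e123
Summing the partial products and collecting blades:
Answer: -287/108*e1 - 491/36*e2 + 449/108*e3 + 131/72*e123


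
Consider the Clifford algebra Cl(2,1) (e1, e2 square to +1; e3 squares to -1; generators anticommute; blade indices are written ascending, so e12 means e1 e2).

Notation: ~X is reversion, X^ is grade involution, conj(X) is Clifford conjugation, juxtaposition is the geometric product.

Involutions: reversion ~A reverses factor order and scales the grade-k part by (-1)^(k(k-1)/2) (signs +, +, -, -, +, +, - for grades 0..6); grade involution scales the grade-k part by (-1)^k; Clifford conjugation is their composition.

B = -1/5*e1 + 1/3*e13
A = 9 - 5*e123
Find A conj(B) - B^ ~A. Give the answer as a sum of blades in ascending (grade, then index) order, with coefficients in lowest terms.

first term: 9/5*e1 - 5/3*e2 - 3*e13 - e23
second term: 9/5*e1 - 5/3*e2 + 3*e13 + e23
Answer: -6*e13 - 2*e23


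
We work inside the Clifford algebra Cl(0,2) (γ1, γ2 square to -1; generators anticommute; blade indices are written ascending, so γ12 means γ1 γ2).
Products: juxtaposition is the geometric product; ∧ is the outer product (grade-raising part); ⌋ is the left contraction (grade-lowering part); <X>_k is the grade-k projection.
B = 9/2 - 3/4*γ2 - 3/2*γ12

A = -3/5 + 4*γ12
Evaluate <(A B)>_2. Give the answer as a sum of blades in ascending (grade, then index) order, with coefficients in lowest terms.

step 1: 33/10 + 3*γ1 + 9/20*γ2 + 189/10*γ12
step 2: 189/10*γ12
Answer: 189/10*γ12


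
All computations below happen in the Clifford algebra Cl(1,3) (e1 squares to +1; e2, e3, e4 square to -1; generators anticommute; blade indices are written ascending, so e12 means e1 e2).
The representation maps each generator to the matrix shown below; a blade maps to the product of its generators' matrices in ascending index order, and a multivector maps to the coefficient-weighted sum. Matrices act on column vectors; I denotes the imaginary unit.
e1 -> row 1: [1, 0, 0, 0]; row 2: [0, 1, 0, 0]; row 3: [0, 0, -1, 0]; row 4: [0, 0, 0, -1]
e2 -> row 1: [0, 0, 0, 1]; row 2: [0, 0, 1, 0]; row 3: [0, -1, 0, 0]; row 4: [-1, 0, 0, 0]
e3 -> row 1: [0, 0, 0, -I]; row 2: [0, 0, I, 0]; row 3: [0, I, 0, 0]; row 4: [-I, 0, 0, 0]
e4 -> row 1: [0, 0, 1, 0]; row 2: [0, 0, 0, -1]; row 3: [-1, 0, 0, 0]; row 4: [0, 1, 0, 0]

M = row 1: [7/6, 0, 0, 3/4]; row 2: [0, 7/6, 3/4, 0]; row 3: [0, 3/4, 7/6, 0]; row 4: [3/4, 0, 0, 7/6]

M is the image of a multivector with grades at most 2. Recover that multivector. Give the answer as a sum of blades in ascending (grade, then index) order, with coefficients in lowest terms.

Method: the blade images are trace-orthogonal — tr(rho(e_A) rho(e_B)^-1) = 4 if A = B and 0 otherwise — and rho(e_A)^-1 = (e_A)^2 * rho(e_A) with (e_A)^2 = +1 or -1, so the coefficient of e_A in the preimage is (e_A)^2 * tr(M rho(e_A))/4.
Nonzero projections over blades of grade <= 2: 1: (1)^2 = +1, tr(M 1) = 14/3, coefficient 7/6; e12: (e12)^2 = +1, tr(M rho(e12)) = 3, coefficient 3/4. Every other blade of grade <= 2 projects to 0.
Answer: 7/6 + 3/4*e12


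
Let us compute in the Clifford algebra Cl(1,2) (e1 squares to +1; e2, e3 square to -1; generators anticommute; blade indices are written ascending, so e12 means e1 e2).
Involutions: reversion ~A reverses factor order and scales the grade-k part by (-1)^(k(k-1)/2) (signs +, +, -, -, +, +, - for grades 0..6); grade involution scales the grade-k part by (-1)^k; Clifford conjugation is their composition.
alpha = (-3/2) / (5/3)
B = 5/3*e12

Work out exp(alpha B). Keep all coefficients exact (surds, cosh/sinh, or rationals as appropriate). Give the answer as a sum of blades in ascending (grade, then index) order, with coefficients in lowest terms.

B^2 = (5/3)^2*(e12)^2 = 25/9*(+1) = 25/9 (a basis 2-blade squares to minus the product of its generators' squares).
B^2 = 25/9 — the positive square puts this in the hyperbolic regime; l = 5/3, alpha*l = -3/2, so exp(alpha B) = cosh(-3/2) + (sinh(-3/2)/(5/3))*B = cosh(3/2) + (-3*sinh(3/2)/5)*B.
Answer: cosh(3/2) - sinh(3/2)*e12


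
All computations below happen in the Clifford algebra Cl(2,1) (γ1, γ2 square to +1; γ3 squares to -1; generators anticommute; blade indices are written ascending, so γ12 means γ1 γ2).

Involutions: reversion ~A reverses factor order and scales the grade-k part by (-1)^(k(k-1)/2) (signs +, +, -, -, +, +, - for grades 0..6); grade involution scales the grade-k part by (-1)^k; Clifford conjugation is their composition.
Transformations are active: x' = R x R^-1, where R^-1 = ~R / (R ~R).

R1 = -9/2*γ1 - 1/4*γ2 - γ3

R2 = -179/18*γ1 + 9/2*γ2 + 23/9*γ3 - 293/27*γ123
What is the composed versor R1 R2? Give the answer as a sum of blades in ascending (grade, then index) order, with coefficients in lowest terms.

Distribute over the terms of R1 (each basis-blade product reordered to ascending indices, repeated generators contracted through their squares):
(-9/2*γ1) R2 = 179/4 - 81/4*γ12 - 23/2*γ13 + 293/6*γ23
(-1/4*γ2) R2 = -9/8 - 179/72*γ12 - 293/108*γ13 - 23/36*γ23
(-γ3) R2 = 23/9 - 293/27*γ12 - 179/18*γ13 + 9/2*γ23
Summing the partial products and collecting blades:
Answer: 3325/72 - 7255/216*γ12 - 2609/108*γ13 + 1897/36*γ23


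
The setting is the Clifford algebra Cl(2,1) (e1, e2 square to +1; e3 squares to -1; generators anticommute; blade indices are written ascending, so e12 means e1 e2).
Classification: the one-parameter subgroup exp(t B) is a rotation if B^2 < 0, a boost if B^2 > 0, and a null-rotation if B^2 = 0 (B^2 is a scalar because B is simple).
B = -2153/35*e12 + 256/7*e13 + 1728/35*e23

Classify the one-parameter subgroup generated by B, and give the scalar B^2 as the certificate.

B^2 term by term: the squares give (-2153/35)^2*(e12)^2 + (256/7)^2*(e13)^2 + (1728/35)^2*(e23)^2 = 4635409/1225*(-1) + 65536/49*(+1) + 2985984/1225*(+1) = -9 (each basis 2-blade squares to minus the product of its generators' squares); cross terms between blades sharing an index anticommute and cancel. So B^2 = -9.
Answer: rotation, certificate B^2 = -9. Why this suffices: the scalar -9 survives any versor conjugation, so its sign alone determines the class however B is presented.


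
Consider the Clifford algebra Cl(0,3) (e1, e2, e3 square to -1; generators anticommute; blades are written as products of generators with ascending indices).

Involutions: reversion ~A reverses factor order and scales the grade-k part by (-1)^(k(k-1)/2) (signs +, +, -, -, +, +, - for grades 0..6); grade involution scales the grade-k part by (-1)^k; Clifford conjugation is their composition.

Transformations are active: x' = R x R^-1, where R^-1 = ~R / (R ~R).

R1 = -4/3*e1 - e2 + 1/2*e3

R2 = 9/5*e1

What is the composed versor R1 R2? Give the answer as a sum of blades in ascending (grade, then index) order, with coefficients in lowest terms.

Distribute over the terms of R2 (each basis-blade product reordered to ascending indices, repeated generators contracted through their squares):
R1 (9/5*e1) = 12/5 + 9/5*e1 e2 - 9/10*e1 e3
Answer: 12/5 + 9/5*e1 e2 - 9/10*e1 e3


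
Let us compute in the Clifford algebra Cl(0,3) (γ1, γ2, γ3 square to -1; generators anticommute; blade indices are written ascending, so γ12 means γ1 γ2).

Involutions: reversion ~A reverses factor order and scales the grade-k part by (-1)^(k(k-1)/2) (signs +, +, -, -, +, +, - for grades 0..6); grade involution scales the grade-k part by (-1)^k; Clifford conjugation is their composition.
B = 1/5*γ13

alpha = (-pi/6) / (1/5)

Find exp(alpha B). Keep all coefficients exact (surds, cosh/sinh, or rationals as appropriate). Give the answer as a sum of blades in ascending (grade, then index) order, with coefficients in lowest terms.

B^2 = (1/5)^2*(γ13)^2 = 1/25*(-1) = -1/25 (a basis 2-blade squares to minus the product of its generators' squares).
B^2 = -1/25 — the negative square puts this in the circular regime; l = 1/5, alpha*l = -pi/6, so exp(alpha B) = cos(-pi/6) + (sin(-pi/6)/(1/5))*B = sqrt(3)/2 + (-5/2)*B.
Answer: sqrt(3)/2 - 1/2*γ13


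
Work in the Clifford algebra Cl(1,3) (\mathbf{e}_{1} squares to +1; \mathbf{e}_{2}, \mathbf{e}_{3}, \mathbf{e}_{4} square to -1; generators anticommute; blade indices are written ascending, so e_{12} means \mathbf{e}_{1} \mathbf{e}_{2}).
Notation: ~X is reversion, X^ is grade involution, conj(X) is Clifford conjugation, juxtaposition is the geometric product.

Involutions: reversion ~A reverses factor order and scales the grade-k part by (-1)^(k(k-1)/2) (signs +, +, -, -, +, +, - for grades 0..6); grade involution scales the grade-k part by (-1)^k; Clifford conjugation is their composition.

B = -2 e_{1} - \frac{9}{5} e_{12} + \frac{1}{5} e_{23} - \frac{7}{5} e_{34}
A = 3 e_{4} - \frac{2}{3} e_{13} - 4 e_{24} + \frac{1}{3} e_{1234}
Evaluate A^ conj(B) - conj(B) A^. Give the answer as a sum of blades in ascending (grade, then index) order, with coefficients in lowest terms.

first term: -\frac{43}{15} e_{3} - \frac{1}{3} e_{12} - \frac{1}{5} e_{14} - \frac{34}{5} e_{23} - \frac{1}{5} e_{34} - \frac{67}{5} e_{124} - \frac{1}{15} e_{234}
second term: \frac{43}{15} e_{3} - \frac{3}{5} e_{12} + \frac{1}{3} e_{14} + \frac{34}{5} e_{23} + \frac{7}{5} e_{34} - \frac{67}{5} e_{124} + \frac{19}{15} e_{234}
Answer: -\frac{86}{15} e_{3} + \frac{4}{15} e_{12} - \frac{8}{15} e_{14} - \frac{68}{5} e_{23} - \frac{8}{5} e_{34} - \frac{4}{3} e_{234}


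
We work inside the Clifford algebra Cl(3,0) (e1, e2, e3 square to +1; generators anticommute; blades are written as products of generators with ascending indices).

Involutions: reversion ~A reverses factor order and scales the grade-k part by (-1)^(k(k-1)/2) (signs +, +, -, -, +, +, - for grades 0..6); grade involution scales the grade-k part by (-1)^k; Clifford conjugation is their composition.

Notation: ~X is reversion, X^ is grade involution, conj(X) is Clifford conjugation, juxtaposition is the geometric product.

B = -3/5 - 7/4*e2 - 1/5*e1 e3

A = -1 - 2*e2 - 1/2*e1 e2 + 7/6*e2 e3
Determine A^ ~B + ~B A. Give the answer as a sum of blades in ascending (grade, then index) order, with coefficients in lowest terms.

first term: -29/10 + 7/8*e1 + 11/20*e2 + 49/24*e3 + 8/15*e1 e2 - 1/5*e1 e3 - 3/5*e2 e3 - 2/5*e1 e2 e3
second term: 41/10 - 7/8*e1 + 59/20*e2 - 49/24*e3 + 1/15*e1 e2 - 1/5*e1 e3 - 4/5*e2 e3 + 2/5*e1 e2 e3
Answer: 6/5 + 7/2*e2 + 3/5*e1 e2 - 2/5*e1 e3 - 7/5*e2 e3


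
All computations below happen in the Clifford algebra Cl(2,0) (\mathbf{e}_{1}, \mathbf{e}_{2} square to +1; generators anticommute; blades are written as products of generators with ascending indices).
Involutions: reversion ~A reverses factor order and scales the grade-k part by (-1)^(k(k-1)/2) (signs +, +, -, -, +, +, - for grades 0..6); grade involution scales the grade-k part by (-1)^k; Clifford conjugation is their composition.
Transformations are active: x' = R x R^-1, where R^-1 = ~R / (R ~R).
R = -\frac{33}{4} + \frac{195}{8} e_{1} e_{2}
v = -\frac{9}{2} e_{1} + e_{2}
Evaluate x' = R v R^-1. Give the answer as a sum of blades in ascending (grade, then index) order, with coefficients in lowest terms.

~R = -\frac{33}{4} - \frac{195}{8} e_{1} e_{2}, and R ~R = \frac{42381}{64}, so R^-1 = ~R / (\frac{42381}{64}).
R v = \frac{123}{2} e_{1} + \frac{1623}{16} e_{2}
Answer: \frac{27949}{9418} e_{1} - \frac{16611}{4709} e_{2}


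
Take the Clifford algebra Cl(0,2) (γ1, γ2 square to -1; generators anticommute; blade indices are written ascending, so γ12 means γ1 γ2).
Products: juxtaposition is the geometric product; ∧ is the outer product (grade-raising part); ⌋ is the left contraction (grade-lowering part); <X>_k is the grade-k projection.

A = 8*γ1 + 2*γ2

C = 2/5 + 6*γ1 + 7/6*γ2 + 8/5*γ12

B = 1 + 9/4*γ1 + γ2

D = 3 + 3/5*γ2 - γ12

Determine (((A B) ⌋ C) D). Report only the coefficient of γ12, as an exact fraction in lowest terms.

step 1: -20 + 8*γ1 + 2*γ2 + 7/2*γ12
step 2: -959/15 - 584/5*γ1 - 542/15*γ2 - 32*γ12
step 3: -5053/25 - 4426/15*γ1 - 6589/25*γ2 - 7661/75*γ12
Answer: -7661/75


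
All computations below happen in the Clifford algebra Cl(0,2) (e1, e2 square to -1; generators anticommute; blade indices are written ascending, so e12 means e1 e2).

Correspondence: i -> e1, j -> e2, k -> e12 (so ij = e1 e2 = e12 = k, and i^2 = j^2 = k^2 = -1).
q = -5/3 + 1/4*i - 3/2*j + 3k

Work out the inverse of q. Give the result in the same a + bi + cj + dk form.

In blades: q = -5/3 + 1/4*e1 - 3/2*e2 + 3*e12.
With qbar = -5/3 - 1/4*e1 + 3/2*e2 - 3*e12 (scalar fixed, mapped units negated), q qbar = 2029/144 (the sum of squared coefficients), so q^-1 = qbar / (2029/144) = -240/2029 - 36/2029*e1 + 216/2029*e2 - 432/2029*e12; translating back:
Answer: -240/2029 - 36/2029*i + 216/2029*j - 432/2029*k


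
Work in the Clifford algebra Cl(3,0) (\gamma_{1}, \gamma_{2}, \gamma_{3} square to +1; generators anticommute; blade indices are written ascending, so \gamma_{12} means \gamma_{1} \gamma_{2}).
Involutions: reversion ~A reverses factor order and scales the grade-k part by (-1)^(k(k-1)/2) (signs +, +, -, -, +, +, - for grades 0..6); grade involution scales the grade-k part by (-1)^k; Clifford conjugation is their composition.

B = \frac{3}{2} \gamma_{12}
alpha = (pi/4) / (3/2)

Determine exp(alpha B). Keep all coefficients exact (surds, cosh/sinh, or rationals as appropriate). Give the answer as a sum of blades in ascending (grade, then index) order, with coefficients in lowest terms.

B^2 = (\frac{3}{2})^2*(\gamma_{12})^2 = \frac{9}{4}*(-1) = -\frac{9}{4} (a basis 2-blade squares to minus the product of its generators' squares).
B^2 = -\frac{9}{4} — a negative square means the series sums to a rotation: l = \frac{3}{2}, alpha*l = \frac{\pi}{4}, so exp(alpha B) = cos(\frac{\pi}{4}) + (sin(\frac{\pi}{4})/(\frac{3}{2}))*B = \frac{\sqrt{2}}{2} + (\frac{\sqrt{2}}{3})*B.
Answer: \frac{\sqrt{2}}{2} + \frac{\sqrt{2}}{2} \gamma_{12}


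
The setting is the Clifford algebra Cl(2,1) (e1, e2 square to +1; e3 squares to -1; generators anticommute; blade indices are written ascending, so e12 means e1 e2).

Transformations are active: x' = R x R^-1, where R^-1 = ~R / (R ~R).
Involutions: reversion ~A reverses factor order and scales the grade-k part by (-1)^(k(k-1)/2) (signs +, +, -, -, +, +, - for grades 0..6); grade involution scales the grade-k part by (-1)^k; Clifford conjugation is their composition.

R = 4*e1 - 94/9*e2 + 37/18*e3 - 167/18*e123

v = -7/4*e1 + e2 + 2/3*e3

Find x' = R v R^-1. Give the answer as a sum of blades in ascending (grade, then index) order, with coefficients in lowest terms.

~R = 4*e1 - 94/9*e2 + 37/18*e3 + 167/18*e123, and R ~R = 5635/162, so R^-1 = ~R / (5635/162).
R v = -508/27 - 437/54*e12 + 373/24*e13 + 1559/216*e23
Answer: 4304/3381*e1 + 19399/9660*e2 + 8039/5635*e3


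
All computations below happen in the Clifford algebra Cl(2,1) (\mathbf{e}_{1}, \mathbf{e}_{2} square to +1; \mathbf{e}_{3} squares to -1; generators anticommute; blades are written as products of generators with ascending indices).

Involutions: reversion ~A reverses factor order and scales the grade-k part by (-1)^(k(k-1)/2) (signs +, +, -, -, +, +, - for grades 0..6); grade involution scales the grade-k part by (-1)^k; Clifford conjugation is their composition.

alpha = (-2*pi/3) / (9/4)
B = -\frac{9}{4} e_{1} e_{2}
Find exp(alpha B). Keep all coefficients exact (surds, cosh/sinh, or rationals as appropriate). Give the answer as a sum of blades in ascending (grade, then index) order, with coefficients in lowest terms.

B^2 = (-\frac{9}{4})^2*(e_{1} e_{2})^2 = \frac{81}{16}*(-1) = -\frac{81}{16} (a basis 2-blade squares to minus the product of its generators' squares).
B^2 = -\frac{81}{16} — the series telescopes trigonometrically here: l = \frac{9}{4}, alpha*l = - \frac{2 \pi}{3}, so exp(alpha B) = cos(- \frac{2 \pi}{3}) + (sin(- \frac{2 \pi}{3})/(\frac{9}{4}))*B = - \frac{1}{2} + (- \frac{2 \sqrt{3}}{9})*B.
Answer: - \frac{1}{2} + \frac{\sqrt{3}}{2} e_{1} e_{2}


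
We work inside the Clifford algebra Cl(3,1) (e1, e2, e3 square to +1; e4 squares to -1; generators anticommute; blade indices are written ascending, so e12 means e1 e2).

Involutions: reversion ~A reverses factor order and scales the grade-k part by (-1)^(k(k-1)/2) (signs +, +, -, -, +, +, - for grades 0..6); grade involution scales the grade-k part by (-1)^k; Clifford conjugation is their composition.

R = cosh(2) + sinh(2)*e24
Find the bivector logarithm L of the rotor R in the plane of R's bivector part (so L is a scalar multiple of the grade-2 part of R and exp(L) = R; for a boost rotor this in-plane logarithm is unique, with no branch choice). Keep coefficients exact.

The scalar part of R is cosh(2), which determines |rapidity| via cosh; the sign lives in the bivector part, and pairing them (bivector part over sinh of the rapidity = the plane) gives the unique in-plane L = rapidity * plane.
Concretely: cosh(rapidity) = cosh(2) gives rapidity = ±2, and since rapidity/sinh(rapidity) is even the sign is immaterial: L = (rapidity/sinh(rapidity)) * <R>_2 = (2/sinh(2)) * <R>_2.
Answer: 2*e24


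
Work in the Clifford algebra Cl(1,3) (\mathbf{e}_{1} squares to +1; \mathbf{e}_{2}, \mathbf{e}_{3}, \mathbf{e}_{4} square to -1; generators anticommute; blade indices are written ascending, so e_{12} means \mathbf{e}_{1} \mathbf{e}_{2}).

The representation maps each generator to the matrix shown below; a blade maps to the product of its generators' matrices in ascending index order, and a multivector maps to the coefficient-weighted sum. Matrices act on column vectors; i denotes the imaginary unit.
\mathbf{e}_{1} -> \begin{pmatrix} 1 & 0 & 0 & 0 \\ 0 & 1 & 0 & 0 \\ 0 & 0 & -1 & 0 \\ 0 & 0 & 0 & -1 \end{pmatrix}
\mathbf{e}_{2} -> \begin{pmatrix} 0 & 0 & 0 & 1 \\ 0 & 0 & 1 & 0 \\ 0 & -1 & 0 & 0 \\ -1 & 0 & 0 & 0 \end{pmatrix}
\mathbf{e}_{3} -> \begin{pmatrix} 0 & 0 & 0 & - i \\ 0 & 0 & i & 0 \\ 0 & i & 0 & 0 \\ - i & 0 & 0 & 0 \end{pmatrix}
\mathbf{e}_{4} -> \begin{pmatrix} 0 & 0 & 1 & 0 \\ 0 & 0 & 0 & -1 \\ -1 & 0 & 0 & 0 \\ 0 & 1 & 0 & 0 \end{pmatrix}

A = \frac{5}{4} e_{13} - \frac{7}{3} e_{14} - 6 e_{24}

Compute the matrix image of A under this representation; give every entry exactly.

Bivector images (products of the table entries): rho(e_{13}) = rho(\mathbf{e}_{1})rho(\mathbf{e}_{3}) = \begin{pmatrix} 0 & 0 & 0 & - i \\ 0 & 0 & i & 0 \\ 0 & - i & 0 & 0 \\ i & 0 & 0 & 0 \end{pmatrix}; rho(e_{14}) = rho(\mathbf{e}_{1})rho(\mathbf{e}_{4}) = \begin{pmatrix} 0 & 0 & 1 & 0 \\ 0 & 0 & 0 & -1 \\ 1 & 0 & 0 & 0 \\ 0 & -1 & 0 & 0 \end{pmatrix}; rho(e_{24}) = rho(\mathbf{e}_{2})rho(\mathbf{e}_{4}) = \begin{pmatrix} 0 & 1 & 0 & 0 \\ -1 & 0 & 0 & 0 \\ 0 & 0 & 0 & 1 \\ 0 & 0 & -1 & 0 \end{pmatrix}.
M = (\frac{5}{4})*rho(e_{13}) + (-\frac{7}{3})*rho(e_{14}) + (-6)*rho(e_{24}), summed entrywise:
Answer: \begin{pmatrix} 0 & -6 & - \frac{7}{3} & - \frac{5 i}{4} \\ 6 & 0 & \frac{5 i}{4} & \frac{7}{3} \\ - \frac{7}{3} & - \frac{5 i}{4} & 0 & -6 \\ \frac{5 i}{4} & \frac{7}{3} & 6 & 0 \end{pmatrix}


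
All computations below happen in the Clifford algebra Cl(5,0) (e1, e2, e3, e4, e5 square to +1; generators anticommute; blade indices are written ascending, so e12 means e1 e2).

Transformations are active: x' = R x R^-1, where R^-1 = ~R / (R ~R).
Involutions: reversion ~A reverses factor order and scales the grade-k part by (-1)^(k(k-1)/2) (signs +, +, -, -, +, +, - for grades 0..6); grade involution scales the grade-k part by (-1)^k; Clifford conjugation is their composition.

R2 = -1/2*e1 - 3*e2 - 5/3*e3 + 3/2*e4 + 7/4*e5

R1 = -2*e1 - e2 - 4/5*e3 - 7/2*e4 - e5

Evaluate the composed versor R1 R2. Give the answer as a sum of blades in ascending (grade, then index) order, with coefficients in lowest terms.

Distribute over the terms of R1 (each basis-blade product reordered to ascending indices, repeated generators contracted through their squares):
(-2*e1) R2 = 1 + 6*e12 + 10/3*e13 - 3*e14 - 7/2*e15
(-e2) R2 = 3 - 1/2*e12 + 5/3*e23 - 3/2*e24 - 7/4*e25
(-4/5*e3) R2 = 4/3 - 2/5*e13 - 12/5*e23 - 6/5*e34 - 7/5*e35
(-7/2*e4) R2 = -21/4 - 7/4*e14 - 21/2*e24 - 35/6*e34 - 49/8*e45
(-e5) R2 = -7/4 - 1/2*e15 - 3*e25 - 5/3*e35 + 3/2*e45
Summing the partial products and collecting blades:
Answer: -5/3 + 11/2*e12 + 44/15*e13 - 19/4*e14 - 4*e15 - 11/15*e23 - 12*e24 - 19/4*e25 - 211/30*e34 - 46/15*e35 - 37/8*e45


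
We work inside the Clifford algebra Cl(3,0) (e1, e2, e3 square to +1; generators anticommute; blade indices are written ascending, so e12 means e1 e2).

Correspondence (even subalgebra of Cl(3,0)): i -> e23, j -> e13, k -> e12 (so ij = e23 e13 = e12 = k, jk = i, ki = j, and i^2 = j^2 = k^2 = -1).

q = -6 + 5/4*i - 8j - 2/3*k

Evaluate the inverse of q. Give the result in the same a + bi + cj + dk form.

In blades: q = -6 - 2/3*e12 - 8*e13 + 5/4*e23.
With qbar = -6 + 2/3*e12 + 8*e13 - 5/4*e23 (scalar fixed, mapped units negated), q qbar = 14689/144 (the sum of squared coefficients), so q^-1 = qbar / (14689/144) = -864/14689 + 96/14689*e12 + 1152/14689*e13 - 180/14689*e23; translating back:
Answer: -864/14689 - 180/14689*i + 1152/14689*j + 96/14689*k


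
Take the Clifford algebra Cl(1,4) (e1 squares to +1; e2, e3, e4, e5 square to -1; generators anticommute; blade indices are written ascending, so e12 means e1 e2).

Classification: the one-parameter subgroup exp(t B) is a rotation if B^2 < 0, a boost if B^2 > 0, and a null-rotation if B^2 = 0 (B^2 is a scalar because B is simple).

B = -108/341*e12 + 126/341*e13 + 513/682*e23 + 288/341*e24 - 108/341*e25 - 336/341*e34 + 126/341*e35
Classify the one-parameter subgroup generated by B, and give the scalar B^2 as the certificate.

B^2 term by term: the squares give (-108/341)^2*(e12)^2 + (126/341)^2*(e13)^2 + (513/682)^2*(e23)^2 + (288/341)^2*(e24)^2 + (-108/341)^2*(e25)^2 + (-336/341)^2*(e34)^2 + (126/341)^2*(e35)^2 = 11664/116281*(+1) + 15876/116281*(+1) + 263169/465124*(-1) + 82944/116281*(-1) + 11664/116281*(-1) + 112896/116281*(-1) + 15876/116281*(-1) = -9/4 (each basis 2-blade squares to minus the product of its generators' squares); cross terms between blades sharing an index anticommute and cancel; the commuting (index-disjoint) pairs give grade-4 terms 2*c*c'*(blade product), which cancel blade by blade — e1234: 72576/116281 - 72576/116281 = 0; e1235: -27216/116281 + 27216/116281 = 0; e2345: -72576/116281 + 72576/116281 = 0 — confirming B is simple. So B^2 = -9/4.
Answer: rotation, certificate B^2 = -9/4. Check the certificate: B^2 = -9/4, and that sign is decisive whatever form B takes.


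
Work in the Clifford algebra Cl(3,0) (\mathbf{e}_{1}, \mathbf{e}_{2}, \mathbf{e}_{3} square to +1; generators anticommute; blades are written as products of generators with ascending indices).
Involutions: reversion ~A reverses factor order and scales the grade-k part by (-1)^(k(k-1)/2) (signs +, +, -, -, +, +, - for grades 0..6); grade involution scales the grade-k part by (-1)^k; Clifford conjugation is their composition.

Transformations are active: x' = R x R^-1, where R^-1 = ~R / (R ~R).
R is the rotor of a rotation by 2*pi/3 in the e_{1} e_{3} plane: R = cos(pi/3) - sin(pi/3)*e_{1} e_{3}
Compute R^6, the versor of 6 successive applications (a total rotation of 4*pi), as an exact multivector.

Half-angle bookkeeping: 6 applications in e_{1} e_{3} add up to rotor phase 6*pi/3 = 2 \pi, so R^6 = cos(2 \pi) - sin(2 \pi)*e_{1} e_{3}.
cos(2 \pi) = 1 and sin(2 \pi) = 0, so R^6 = 1. The total rotation 4*pi is 2 full turns, so every vector returns to itself, yet the rotor is +1, back on the identity sheet (an even number of 2*pi turns).
Answer: 1


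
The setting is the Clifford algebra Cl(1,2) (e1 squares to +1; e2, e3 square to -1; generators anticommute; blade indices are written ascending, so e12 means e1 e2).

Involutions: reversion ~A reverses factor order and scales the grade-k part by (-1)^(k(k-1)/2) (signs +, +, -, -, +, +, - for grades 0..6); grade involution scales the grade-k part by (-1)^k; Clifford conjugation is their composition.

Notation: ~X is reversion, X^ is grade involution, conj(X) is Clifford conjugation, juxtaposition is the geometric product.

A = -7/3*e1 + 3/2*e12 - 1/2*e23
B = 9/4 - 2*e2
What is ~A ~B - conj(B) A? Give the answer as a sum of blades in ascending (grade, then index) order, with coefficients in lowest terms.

first term: -33/4*e1 - e3 + 31/24*e12 + 9/8*e23
second term: -9/4*e1 + e3 + 193/24*e12 - 9/8*e23
Answer: -6*e1 - 2*e3 - 27/4*e12 + 9/4*e23


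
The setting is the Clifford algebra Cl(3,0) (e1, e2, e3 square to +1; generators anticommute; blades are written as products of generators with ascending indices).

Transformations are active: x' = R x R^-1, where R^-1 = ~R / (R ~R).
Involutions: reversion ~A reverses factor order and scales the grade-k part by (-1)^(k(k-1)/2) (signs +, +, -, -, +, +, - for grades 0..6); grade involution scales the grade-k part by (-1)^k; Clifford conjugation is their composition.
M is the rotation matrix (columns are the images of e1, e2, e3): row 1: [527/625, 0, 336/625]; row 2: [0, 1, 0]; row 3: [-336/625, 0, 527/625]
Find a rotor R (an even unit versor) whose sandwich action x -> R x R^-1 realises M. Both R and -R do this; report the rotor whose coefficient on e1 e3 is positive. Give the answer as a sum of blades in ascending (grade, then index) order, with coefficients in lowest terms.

Method: write R = a + b12*e1 e2 + b13*e1 e3 + b23*e2 e3 with a^2 + b12^2 + b13^2 + b23^2 = 1 (so R^-1 = ~R). Expanding the columns R e_j ~R gives tr M = 4a^2 - 1 and, from the antisymmetric part, M21 - M12 = -4a*b12, M13 - M31 = 4a*b13, M32 - M23 = -4a*b23.
Here tr M = 1679/625, so a^2 = (1 + tr M)/4 = 576/625 and a = ±24/25. Taking a = 24/25: M21 - M12 = 0, M13 - M31 = 672/625, M32 - M23 = 0, giving b12 = 0, b13 = 7/25, b23 = 0, i.e. R = 24/25 + 7/25*e1 e3.
Its e1 e3 coefficient is already positive.
Answer: 24/25 + 7/25*e1 e3. Key observation: the double cover Spin(3) -> SO(3) sends R and -R to the same matrix (trace 1679/625 here), so the stated sign of the e1 e3 coefficient is what selects one sheet.


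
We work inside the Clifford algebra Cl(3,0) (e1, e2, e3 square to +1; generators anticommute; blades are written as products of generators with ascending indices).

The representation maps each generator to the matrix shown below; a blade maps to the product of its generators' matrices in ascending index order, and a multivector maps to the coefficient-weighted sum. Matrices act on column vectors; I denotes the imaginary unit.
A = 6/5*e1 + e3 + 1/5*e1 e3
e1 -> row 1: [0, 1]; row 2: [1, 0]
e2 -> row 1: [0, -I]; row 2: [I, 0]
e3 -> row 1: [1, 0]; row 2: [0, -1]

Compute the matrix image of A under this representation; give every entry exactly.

Bivector images (products of the table entries): rho(e1 e3) = rho(e1)rho(e3) = row 1: [0, -1]; row 2: [1, 0].
M = (6/5)*rho(e1) + (1)*rho(e3) + (1/5)*rho(e1 e3), summed entrywise:
Answer: row 1: [1, 1]; row 2: [7/5, -1]


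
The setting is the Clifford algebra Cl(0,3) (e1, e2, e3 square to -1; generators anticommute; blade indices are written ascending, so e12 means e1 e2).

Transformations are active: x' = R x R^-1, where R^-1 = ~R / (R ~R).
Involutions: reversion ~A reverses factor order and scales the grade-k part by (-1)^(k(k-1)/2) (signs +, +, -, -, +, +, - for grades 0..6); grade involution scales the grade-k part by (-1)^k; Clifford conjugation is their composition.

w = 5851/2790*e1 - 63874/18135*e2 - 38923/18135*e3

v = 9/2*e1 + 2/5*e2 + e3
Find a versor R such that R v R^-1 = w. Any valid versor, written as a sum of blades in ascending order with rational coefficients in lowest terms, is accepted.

Why this works: both vectors square to -2141/100, so q(v) = q(w) and R = v + w = 9203/1395*e1 - 11324/3627*e2 - 20788/18135*e3 carries v to w — its own direction survives, the complement (v - w)/2 flips.
Answer: 9203/1395*e1 - 11324/3627*e2 - 20788/18135*e3


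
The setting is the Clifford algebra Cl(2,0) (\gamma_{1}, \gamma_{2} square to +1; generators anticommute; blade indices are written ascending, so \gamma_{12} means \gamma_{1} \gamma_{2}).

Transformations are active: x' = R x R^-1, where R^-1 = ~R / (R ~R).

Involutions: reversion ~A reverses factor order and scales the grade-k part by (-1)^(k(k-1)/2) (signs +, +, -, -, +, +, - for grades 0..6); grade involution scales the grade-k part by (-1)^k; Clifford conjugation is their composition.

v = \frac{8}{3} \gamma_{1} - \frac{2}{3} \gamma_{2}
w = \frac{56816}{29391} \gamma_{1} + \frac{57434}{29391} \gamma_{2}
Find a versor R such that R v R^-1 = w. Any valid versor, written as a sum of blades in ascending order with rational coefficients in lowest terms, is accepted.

Why this works: both vectors square to \frac{68}{9}, so q(v) = q(w) and R = v + w = \frac{45064}{9797} \gamma_{1} + \frac{37840}{29391} \gamma_{2} carries v to w — its own direction survives, the complement (v - w)/2 flips.
Answer: \frac{45064}{9797} \gamma_{1} + \frac{37840}{29391} \gamma_{2}


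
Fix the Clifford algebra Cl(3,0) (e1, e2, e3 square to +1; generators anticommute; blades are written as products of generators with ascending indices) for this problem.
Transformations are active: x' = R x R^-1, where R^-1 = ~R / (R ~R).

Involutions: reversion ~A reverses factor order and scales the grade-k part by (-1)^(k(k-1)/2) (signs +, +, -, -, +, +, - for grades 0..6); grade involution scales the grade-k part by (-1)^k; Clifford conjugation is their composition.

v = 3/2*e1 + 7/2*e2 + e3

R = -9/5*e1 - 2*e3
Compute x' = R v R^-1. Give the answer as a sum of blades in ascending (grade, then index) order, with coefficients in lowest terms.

~R = -9/5*e1 - 2*e3, and R ~R = 181/25, so R^-1 = ~R / (181/25).
R v = -47/10 - 63/10*e1 e2 + 6/5*e1 e3 + 7*e2 e3
Answer: 303/362*e1 - 7/2*e2 + 289/181*e3


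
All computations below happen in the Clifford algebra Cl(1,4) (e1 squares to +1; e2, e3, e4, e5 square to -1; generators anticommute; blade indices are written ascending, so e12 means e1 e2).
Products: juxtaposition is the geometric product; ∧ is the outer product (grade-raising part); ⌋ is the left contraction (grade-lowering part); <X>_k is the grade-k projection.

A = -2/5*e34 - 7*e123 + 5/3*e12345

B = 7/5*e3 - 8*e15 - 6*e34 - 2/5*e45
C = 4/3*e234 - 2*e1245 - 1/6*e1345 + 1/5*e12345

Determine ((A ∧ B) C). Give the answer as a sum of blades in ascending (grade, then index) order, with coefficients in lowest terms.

step 1: 16/5*e1345 + 14/5*e12345
step 2: 82/75 + 13/75*e2 + 28/5*e3 - 56/15*e15 + 32/5*e23 + 64/15*e125
Answer: 82/75 + 13/75*e2 + 28/5*e3 - 56/15*e15 + 32/5*e23 + 64/15*e125
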